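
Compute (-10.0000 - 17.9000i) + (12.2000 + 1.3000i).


Real: -10 + 12.2 = 2.2
Imag: -17.9 + 1.3 = -16.6

2.2000 - 16.6000i


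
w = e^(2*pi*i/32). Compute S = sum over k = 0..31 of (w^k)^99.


The roots are w_k = w^k with w = e^(2*pi*i/32), and (w^k)^99 = (w^99)^k.
So S = 1 + u + u^2 + ... + u^(31) with u = w^99.
99 = 3*32 + 3, so 99 is not a multiple of 32: u = (w^32)^3 * w^3 = w^3 ≠ 1 (w is a primitive 32th root), while u^32 = (w^32)^99 = 1.
Geometric series: S = (1 - u^32)/(1 - u) = (1 - 1)/(1 - u) = 0

S = 0


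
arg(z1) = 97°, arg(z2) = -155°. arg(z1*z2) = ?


arg(z1*z2) = 97° - 155° = -58°
Normalized to (-180°, 180°]: -58°

-58°


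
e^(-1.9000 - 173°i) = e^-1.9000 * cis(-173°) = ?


e^-1.9000 = 0.1496
cos(-173°) = -0.9925
sin(-173°) = -0.1219
Real = 0.1496*(-0.9925) = -0.1485
Imag = 0.1496*(-0.1219) = -0.0182

-0.1485 - 0.0182i


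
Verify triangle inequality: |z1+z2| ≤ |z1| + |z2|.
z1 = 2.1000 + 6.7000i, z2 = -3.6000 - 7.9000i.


|z1| = sqrt(2.1^2 + 6.7^2) = sqrt(49.3) = 7.0214
|z2| = sqrt((-3.6)^2 + (-7.9)^2) = sqrt(75.37) = 8.6816
z1+z2 = -1.5000 - 1.2000i
|z1+z2| = sqrt(3.69) = 1.9209
|z1|+|z2| = 7.0214 + 8.6816 = 15.7030

|z1+z2| = 1.9209 ≤ |z1|+|z2| = 15.7030 (verified)


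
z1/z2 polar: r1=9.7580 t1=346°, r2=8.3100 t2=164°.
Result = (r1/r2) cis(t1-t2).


r = 9.7580 / 8.3100 = 1.1742
theta = 346° - 164° = 182° = 182° (mod 360)

1.1742 cis(182°)


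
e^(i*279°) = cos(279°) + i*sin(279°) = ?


cos(279°) = 0.1564
sin(279°) = -0.9877

e^(i*279°) = 0.1564 - 0.9877i


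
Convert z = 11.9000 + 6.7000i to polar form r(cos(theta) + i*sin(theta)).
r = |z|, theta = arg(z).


r = sqrt(141.61+44.89) = sqrt(186.5) = 13.6565
theta = atan2(6.7, 11.9) = 29.3806 degrees

r = 13.6565, theta = 29.3806 degrees


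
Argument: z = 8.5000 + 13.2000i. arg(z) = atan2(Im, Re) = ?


Re = 8.5, Im = 13.2
arg = atan2(13.2, 8.5) = 57.2209 degrees

arg(z) = 57.2209 degrees


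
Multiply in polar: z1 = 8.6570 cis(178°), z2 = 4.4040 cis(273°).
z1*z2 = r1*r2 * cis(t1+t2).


r = 8.6570 * 4.4040 = 38.1254
theta = 178° + 273° = 451° = 91° (mod 360)

38.1254 cis(91°)


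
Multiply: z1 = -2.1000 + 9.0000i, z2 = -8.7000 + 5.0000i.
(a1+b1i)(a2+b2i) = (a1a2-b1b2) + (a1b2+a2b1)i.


Real = -2.1*(-8.7) - 9*5 = 18.27 - 45 = -26.73
Imag = -2.1*5 - (8.7)*9 = -10.5 - (78.3) = -88.8

-26.7300 - 88.8000i


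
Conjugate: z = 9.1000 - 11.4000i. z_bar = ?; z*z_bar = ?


z_bar = 9.1000 + 11.4000i
z*z_bar = 9.1^2 + (-11.4)^2 = 82.81 + 129.96 = 212.77

z_bar = 9.1000 + 11.4000i, z*z_bar = 212.77


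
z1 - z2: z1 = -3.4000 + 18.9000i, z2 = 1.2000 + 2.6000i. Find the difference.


Real: -3.4 - 1.2 = -4.6
Imag: 18.9 - 2.6 = 16.3

-4.6000 + 16.3000i


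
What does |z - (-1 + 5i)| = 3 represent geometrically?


|z - z0| = r is a circle with center z0 and radius r.
Center = (-1, 5), radius = 3

Circle with center (-1, 5) and radius 3


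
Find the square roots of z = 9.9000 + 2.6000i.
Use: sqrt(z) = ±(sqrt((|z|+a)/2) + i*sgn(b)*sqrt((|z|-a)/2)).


|z| = sqrt(98.01+6.76) = 10.2357
sqrt((|z|+a)/2) = sqrt((10.2357+9.9)/2) = sqrt(10.0679) = 3.1730
sqrt((|z|-a)/2) = sqrt((10.2357-9.9)/2) = sqrt(0.1679) = 0.4097

±(3.1730 + 0.4097i) i.e. 3.1730 + 0.4097i and -3.1730 - 0.4097i


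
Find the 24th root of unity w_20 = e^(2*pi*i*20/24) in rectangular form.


Angle = 360*20/24 = 300°
a = cos(300°) = 0.5000
b = sin(300°) = -0.8660

0.5000 - 0.8660i


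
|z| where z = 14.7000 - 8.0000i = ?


|z| = sqrt(14.7^2 + (-8)^2) = sqrt(216.09 + 64) = sqrt(280.09) = 16.7359

|z| = 16.7359


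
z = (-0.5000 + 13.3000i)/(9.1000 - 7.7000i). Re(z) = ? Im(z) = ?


Multiply by conjugate: (-0.5000 + 13.3000i)(9.1000 + 7.7000i) / (9.1^2 + (-7.7)^2)
Numerator real = -0.5*9.1 + 13.3*(-7.7) = -106.96
Numerator imag = 13.3*9.1 - (-0.5)*(-7.7) = 117.18
Denominator = 142.1
Re(z) = -106.96/142.1 = -0.7527
Im(z) = 117.18/142.1 = 0.8246

Re(z) = -0.7527, Im(z) = 0.8246


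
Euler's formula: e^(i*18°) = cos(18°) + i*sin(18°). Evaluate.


cos(18°) = 0.9511
sin(18°) = 0.3090

e^(i*18°) = 0.9511 + 0.3090i


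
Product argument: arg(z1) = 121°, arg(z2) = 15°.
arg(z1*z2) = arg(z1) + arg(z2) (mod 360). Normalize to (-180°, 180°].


arg(z1*z2) = 121° + 15° = 136°
Normalized to (-180°, 180°]: 136°

136°


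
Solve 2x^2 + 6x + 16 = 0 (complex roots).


disc = 6^2 - 4*2*16 = 36 - 128 = -92
sqrt(|disc|) = sqrt(92) = 9.5917
Real part = -6/(2*2) = -1.5000
Imag part = 9.5917/(2*2) = 2.3979

-1.5000 ± 2.3979i


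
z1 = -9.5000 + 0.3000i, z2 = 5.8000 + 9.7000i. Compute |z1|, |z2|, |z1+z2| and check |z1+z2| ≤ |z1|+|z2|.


|z1| = sqrt((-9.5)^2 + 0.3^2) = sqrt(90.34) = 9.5047
|z2| = sqrt(5.8^2 + 9.7^2) = sqrt(127.73) = 11.3018
z1+z2 = -3.7000 + 10.0000i
|z1+z2| = sqrt(113.69) = 10.6626
|z1|+|z2| = 9.5047 + 11.3018 = 20.8065

|z1+z2| = 10.6626 ≤ |z1|+|z2| = 20.8065 (verified)


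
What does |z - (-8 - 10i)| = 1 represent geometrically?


|z - z0| = r is a circle with center z0 and radius r.
Center = (-8, -10), radius = 1

Circle with center (-8, -10) and radius 1


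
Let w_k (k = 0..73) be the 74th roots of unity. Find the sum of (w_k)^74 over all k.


The roots are w_k = w^k with w = e^(2*pi*i/74), and (w^k)^74 = (w^74)^k.
So S = 1 + u + u^2 + ... + u^(73) with u = w^74.
74 = 1*74 + 0, so 74 is a multiple of 74 and u = (w^74)^1 = 1.
Every one of the 74 terms equals 1: S = 74

S = 74


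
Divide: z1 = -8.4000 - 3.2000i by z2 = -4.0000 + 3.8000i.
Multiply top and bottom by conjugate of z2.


Conjugate of z2 = -4.0000 - 3.8000i
Numerator: (-8.4000 - 3.2000i)(-4.0000 - 3.8000i) = 21.4400 + 44.7200i
Denominator: (-4)^2 + 3.8^2 = 30.44
Result = (21.4400 + 44.7200i)/30.44

0.7043 + 1.4691i


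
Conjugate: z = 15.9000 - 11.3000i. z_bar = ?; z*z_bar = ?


z_bar = 15.9000 + 11.3000i
z*z_bar = 15.9^2 + (-11.3)^2 = 252.81 + 127.69 = 380.5

z_bar = 15.9000 + 11.3000i, z*z_bar = 380.5


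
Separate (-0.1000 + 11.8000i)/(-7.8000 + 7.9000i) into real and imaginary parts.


Multiply by conjugate: (-0.1000 + 11.8000i)(-7.8000 - 7.9000i) / ((-7.8)^2 + 7.9^2)
Numerator real = -0.1*(-7.8) + 11.8*7.9 = 94
Numerator imag = 11.8*(-7.8) - (-0.1)*7.9 = -91.25
Denominator = 123.25
Re(z) = 94/123.25 = 0.7627
Im(z) = -91.25/123.25 = -0.7404

Re(z) = 0.7627, Im(z) = -0.7404


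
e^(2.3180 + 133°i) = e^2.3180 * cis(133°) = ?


e^2.3180 = 10.1553
cos(133°) = -0.682
sin(133°) = 0.73135
Real = 10.1553*(-0.682) = -6.9259
Imag = 10.1553*0.73135 = 7.4271

-6.9259 + 7.4271i


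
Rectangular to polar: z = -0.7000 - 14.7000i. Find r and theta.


r = sqrt(0.49+216.09) = sqrt(216.58) = 14.7167
theta = atan2(-14.7, -0.7) = -92.7263 degrees

r = 14.7167, theta = -92.7263 degrees


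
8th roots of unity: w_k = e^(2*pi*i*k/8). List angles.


The 8th roots of unity are cis(360k/8°) for k=0..7
Angle step = 360/8 = 45°
Primitive root: cis(45°)
Primitive root = 0.7071 + 0.7071i

8 roots at angles: 0°, 45°, 90°, 135°, 180°, 225°, 270°, 315°


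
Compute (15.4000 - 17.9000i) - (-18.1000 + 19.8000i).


Real: 15.4 + 18.1 = 33.5
Imag: -17.9 - 19.8 = -37.7

33.5000 - 37.7000i


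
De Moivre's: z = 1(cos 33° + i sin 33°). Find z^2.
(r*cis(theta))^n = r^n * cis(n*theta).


r^2 = 1^2 = 1
n*theta = 2*33° = 66° = 66° (mod 360)
a = 1*cos(66°) = 0.4067
b = 1*sin(66°) = 0.9135

1 cis(66°) = 0.4067 + 0.9135i


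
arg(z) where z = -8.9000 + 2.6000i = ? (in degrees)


Re = -8.9, Im = 2.6
arg = atan2(2.6, -8.9) = 163.7151 degrees

arg(z) = 163.7151 degrees


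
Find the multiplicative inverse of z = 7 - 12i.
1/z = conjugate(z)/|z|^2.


|z|^2 = 49+144 = 193
1/z = (7 + 12i)/193

1/z = 0.0363 + 0.0622i


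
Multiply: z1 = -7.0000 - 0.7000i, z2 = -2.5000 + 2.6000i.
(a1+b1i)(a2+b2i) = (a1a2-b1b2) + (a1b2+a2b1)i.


Real = -7*(-2.5) - (-0.7)*2.6 = 17.5 - (-1.82) = 19.32
Imag = -7*2.6 - (2.5)*(-0.7) = -18.2 + 1.75 = -16.45

19.3200 - 16.4500i


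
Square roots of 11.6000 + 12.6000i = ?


|z| = sqrt(134.56+158.76) = 17.1266
sqrt((|z|+a)/2) = sqrt((17.1266+11.6)/2) = sqrt(14.3633) = 3.7899
sqrt((|z|-a)/2) = sqrt((17.1266-11.6)/2) = sqrt(2.7633) = 1.6623

±(3.7899 + 1.6623i) i.e. 3.7899 + 1.6623i and -3.7899 - 1.6623i


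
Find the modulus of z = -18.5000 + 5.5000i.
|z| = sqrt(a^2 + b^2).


|z| = sqrt((-18.5)^2 + 5.5^2) = sqrt(342.25 + 30.25) = sqrt(372.5) = 19.3003

|z| = 19.3003


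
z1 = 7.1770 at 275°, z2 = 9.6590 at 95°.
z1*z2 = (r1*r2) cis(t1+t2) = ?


r = 7.1770 * 9.6590 = 69.3226
theta = 275° + 95° = 370° = 10° (mod 360)

69.3226 cis(10°)


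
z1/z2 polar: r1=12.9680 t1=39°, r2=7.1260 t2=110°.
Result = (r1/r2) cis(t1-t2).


r = 12.9680 / 7.1260 = 1.8198
theta = 39° - 110° = -71° = 289° (mod 360)

1.8198 cis(289°)


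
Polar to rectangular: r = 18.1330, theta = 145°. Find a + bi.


a = 18.1330*cos(145°) = 18.1330*(-0.819152) = -14.8537
b = 18.1330*sin(145°) = 18.1330*0.57358 = 10.4007

-14.8537 + 10.4007i


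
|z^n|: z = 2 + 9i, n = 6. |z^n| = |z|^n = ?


|z| = sqrt(4+81) = sqrt(85) = 9.2195
|z^6| = |z|^6 = (sqrt(85))^6 = 85^3 = 614125

|z^6| = 614125


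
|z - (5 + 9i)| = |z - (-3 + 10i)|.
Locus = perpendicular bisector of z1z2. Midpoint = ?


Equal distances means the locus is the perpendicular bisector of z1 and z2.
Midpoint = ((5+(-3))/2, (9+10)/2) = (1.0000, 9.5000)

Perpendicular bisector through (1.0000, 9.5000)


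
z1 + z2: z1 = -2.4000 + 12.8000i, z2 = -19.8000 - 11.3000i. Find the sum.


Real: -2.4 - 19.8 = -22.2
Imag: 12.8 - 11.3 = 1.5

-22.2000 + 1.5000i


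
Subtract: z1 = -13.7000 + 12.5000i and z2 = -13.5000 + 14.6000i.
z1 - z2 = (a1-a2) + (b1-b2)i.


Real: -13.7 + 13.5 = -0.2
Imag: 12.5 - 14.6 = -2.1

-0.2000 - 2.1000i


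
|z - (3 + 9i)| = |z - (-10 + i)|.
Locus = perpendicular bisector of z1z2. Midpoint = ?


Equal distances means the locus is the perpendicular bisector of z1 and z2.
Midpoint = ((3+(-10))/2, (9+1)/2) = (-3.5000, 5.0000)

Perpendicular bisector through (-3.5000, 5.0000)


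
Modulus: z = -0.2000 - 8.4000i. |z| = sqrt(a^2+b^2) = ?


|z| = sqrt((-0.2)^2 + (-8.4)^2) = sqrt(0.04 + 70.56) = sqrt(70.6) = 8.4024

|z| = 8.4024


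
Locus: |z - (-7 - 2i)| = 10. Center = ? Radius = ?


|z - z0| = r is a circle with center z0 and radius r.
Center = (-7, -2), radius = 10

Circle with center (-7, -2) and radius 10


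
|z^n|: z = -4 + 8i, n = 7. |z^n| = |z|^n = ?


|z| = sqrt(16+64) = sqrt(80) = 8.9443
|z^7| = |z|^7 = (sqrt(80))^7 = 80^3 * sqrt(80) = 512000*sqrt(80)

|z^7| = 512000*sqrt(80) ≈ 4579467.2179


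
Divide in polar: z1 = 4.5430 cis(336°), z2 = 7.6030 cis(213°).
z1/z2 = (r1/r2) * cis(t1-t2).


r = 4.5430 / 7.6030 = 0.5975
theta = 336° - 213° = 123° = 123° (mod 360)

0.5975 cis(123°)


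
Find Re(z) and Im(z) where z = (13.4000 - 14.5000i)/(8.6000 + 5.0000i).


Multiply by conjugate: (13.4000 - 14.5000i)(8.6000 - 5.0000i) / (8.6^2 + 5^2)
Numerator real = 13.4*8.6 - (14.5)*5 = 42.74
Numerator imag = -14.5*8.6 - 13.4*5 = -191.7
Denominator = 98.96
Re(z) = 42.74/98.96 = 0.4319
Im(z) = -191.7/98.96 = -1.9371

Re(z) = 0.4319, Im(z) = -1.9371


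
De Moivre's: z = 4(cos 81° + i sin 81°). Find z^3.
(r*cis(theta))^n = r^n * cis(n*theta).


r^3 = 4^3 = 64
n*theta = 3*81° = 243° = 243° (mod 360)
a = 64*cos(243°) = -29.0554
b = 64*sin(243°) = -57.0244

64 cis(243°) = -29.0554 - 57.0244i


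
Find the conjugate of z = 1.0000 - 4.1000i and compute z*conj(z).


z_bar = 1.0000 + 4.1000i
z*z_bar = 1^2 + (-4.1)^2 = 1 + 16.81 = 17.81

z_bar = 1.0000 + 4.1000i, z*z_bar = 17.81


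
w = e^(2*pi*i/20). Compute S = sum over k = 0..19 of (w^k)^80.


The roots are w_k = w^k with w = e^(2*pi*i/20), and (w^k)^80 = (w^80)^k.
So S = 1 + u + u^2 + ... + u^(19) with u = w^80.
80 = 4*20 + 0, so 80 is a multiple of 20 and u = (w^20)^4 = 1.
Every one of the 20 terms equals 1: S = 20

S = 20


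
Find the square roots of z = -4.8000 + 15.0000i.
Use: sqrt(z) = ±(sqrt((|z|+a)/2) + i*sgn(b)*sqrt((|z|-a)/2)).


|z| = sqrt(23.04+225) = 15.7493
sqrt((|z|+a)/2) = sqrt((15.7493+(-4.8))/2) = sqrt(5.4746) = 2.3398
sqrt((|z|-a)/2) = sqrt((15.7493-(-4.8))/2) = sqrt(10.2746) = 3.2054

±(2.3398 + 3.2054i) i.e. 2.3398 + 3.2054i and -2.3398 - 3.2054i


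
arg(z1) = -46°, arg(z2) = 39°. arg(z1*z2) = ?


arg(z1*z2) = -46° + 39° = -7°
Normalized to (-180°, 180°]: -7°

-7°


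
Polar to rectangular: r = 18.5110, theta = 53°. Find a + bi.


a = 18.5110*cos(53°) = 18.5110*0.601815 = 11.1402
b = 18.5110*sin(53°) = 18.5110*0.7986355 = 14.7835

11.1402 + 14.7835i


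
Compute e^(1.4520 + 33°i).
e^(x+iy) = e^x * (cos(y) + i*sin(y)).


e^1.4520 = 4.2716
cos(33°) = 0.83867
sin(33°) = 0.54464
Real = 4.2716*0.83867 = 3.5825
Imag = 4.2716*0.54464 = 2.3265

3.5825 + 2.3265i


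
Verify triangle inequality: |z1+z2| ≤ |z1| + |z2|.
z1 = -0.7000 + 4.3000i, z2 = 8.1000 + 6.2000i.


|z1| = sqrt((-0.7)^2 + 4.3^2) = sqrt(18.98) = 4.3566
|z2| = sqrt(8.1^2 + 6.2^2) = sqrt(104.05) = 10.2005
z1+z2 = 7.4000 + 10.5000i
|z1+z2| = sqrt(165.01) = 12.8456
|z1|+|z2| = 4.3566 + 10.2005 = 14.5571

|z1+z2| = 12.8456 ≤ |z1|+|z2| = 14.5571 (verified)


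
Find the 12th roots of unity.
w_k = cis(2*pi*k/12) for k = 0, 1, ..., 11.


The 12th roots of unity are cis(360k/12°) for k=0..11
Angle step = 360/12 = 30°
Primitive root: cis(30°)
Primitive root = 0.8660 + 0.5000i

12 roots at angles: 0°, 30°, 60°, 90°, 120°, 150°, 180°, 210°, 240°, 270°, 300°, 330°


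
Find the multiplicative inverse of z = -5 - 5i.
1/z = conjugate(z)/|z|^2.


|z|^2 = 25+25 = 50
1/z = (-5 + 5i)/50

1/z = -0.1000 + 0.1000i


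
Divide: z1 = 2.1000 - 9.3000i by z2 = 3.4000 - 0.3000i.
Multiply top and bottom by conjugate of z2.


Conjugate of z2 = 3.4000 + 0.3000i
Numerator: (2.1000 - 9.3000i)(3.4000 + 0.3000i) = 9.9300 - 30.9900i
Denominator: 3.4^2 + (-0.3)^2 = 11.65
Result = (9.9300 - 30.9900i)/11.65

0.8524 - 2.6601i


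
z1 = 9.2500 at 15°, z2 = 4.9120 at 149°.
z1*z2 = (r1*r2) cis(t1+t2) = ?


r = 9.2500 * 4.9120 = 45.4360
theta = 15° + 149° = 164° = 164° (mod 360)

45.4360 cis(164°)


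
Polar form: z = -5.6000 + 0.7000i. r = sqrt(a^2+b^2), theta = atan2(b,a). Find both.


r = sqrt(31.36+0.49) = sqrt(31.85) = 5.6436
theta = atan2(0.7, -5.6) = 172.8750 degrees

r = 5.6436, theta = 172.8750 degrees


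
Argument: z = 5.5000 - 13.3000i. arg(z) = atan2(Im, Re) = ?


Re = 5.5, Im = -13.3
arg = atan2(-13.3, 5.5) = -67.5333 degrees

arg(z) = -67.5333 degrees


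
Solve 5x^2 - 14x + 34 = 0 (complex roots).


disc = (-14)^2 - 4*5*34 = 196 - 680 = -484
sqrt(|disc|) = sqrt(484) = 22.0000
Real part = 14/(2*5) = 1.4000
Imag part = 22.0000/(2*5) = 2.2000

1.4000 ± 2.2000i


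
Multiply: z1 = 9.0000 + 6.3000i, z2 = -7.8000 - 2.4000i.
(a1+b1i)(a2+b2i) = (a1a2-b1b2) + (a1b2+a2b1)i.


Real = 9*(-7.8) - 6.3*(-2.4) = -70.2 - (-15.12) = -55.08
Imag = 9*(-2.4) - (7.8)*6.3 = -21.6 - (49.14) = -70.74

-55.0800 - 70.7400i


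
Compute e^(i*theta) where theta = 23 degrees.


cos(23°) = 0.9205
sin(23°) = 0.3907

e^(i*23°) = 0.9205 + 0.3907i


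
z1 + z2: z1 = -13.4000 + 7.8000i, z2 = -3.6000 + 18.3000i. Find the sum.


Real: -13.4 - 3.6 = -17
Imag: 7.8 + 18.3 = 26.1

-17.0000 + 26.1000i


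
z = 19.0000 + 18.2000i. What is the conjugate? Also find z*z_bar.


z_bar = 19.0000 - 18.2000i
z*z_bar = 19^2 + 18.2^2 = 361 + 331.24 = 692.24

z_bar = 19.0000 - 18.2000i, z*z_bar = 692.24


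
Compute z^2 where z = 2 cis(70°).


r^2 = 2^2 = 4
n*theta = 2*70° = 140° = 140° (mod 360)
a = 4*cos(140°) = -3.0642
b = 4*sin(140°) = 2.5712

4 cis(140°) = -3.0642 + 2.5712i


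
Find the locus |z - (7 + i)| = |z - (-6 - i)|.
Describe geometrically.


Equal distances means the locus is the perpendicular bisector of z1 and z2.
Midpoint = ((7+(-6))/2, (1+(-1))/2) = (0.5000, 0)

Perpendicular bisector through (0.5000, 0)


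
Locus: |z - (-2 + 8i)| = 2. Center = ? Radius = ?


|z - z0| = r is a circle with center z0 and radius r.
Center = (-2, 8), radius = 2

Circle with center (-2, 8) and radius 2


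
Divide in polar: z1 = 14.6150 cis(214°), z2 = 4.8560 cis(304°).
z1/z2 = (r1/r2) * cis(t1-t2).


r = 14.6150 / 4.8560 = 3.0097
theta = 214° - 304° = -90° = 270° (mod 360)

3.0097 cis(270°)


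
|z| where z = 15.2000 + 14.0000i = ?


|z| = sqrt(15.2^2 + 14^2) = sqrt(231.04 + 196) = sqrt(427.04) = 20.6649

|z| = 20.6649


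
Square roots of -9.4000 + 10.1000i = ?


|z| = sqrt(88.36+102.01) = 13.7975
sqrt((|z|+a)/2) = sqrt((13.7975+(-9.4))/2) = sqrt(2.1987) = 1.4828
sqrt((|z|-a)/2) = sqrt((13.7975-(-9.4))/2) = sqrt(11.5987) = 3.4057

±(1.4828 + 3.4057i) i.e. 1.4828 + 3.4057i and -1.4828 - 3.4057i


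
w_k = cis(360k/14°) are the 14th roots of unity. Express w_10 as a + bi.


Angle = 360*10/14 = 257.1429°
a = cos(257.1429°) = -0.2225
b = sin(257.1429°) = -0.9749

-0.2225 - 0.9749i


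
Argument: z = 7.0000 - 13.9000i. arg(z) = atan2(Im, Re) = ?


Re = 7, Im = -13.9
arg = atan2(-13.9, 7) = -63.2703 degrees

arg(z) = -63.2703 degrees


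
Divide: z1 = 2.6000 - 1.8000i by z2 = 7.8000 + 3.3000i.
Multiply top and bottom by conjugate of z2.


Conjugate of z2 = 7.8000 - 3.3000i
Numerator: (2.6000 - 1.8000i)(7.8000 - 3.3000i) = 14.3400 - 22.6200i
Denominator: 7.8^2 + 3.3^2 = 71.73
Result = (14.3400 - 22.6200i)/71.73

0.1999 - 0.3153i


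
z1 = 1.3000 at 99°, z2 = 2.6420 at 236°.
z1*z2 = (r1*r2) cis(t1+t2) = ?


r = 1.3000 * 2.6420 = 3.4346
theta = 99° + 236° = 335° = 335° (mod 360)

3.4346 cis(335°)


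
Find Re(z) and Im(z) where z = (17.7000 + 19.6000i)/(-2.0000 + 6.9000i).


Multiply by conjugate: (17.7000 + 19.6000i)(-2.0000 - 6.9000i) / ((-2)^2 + 6.9^2)
Numerator real = 17.7*(-2) + 19.6*6.9 = 99.84
Numerator imag = 19.6*(-2) - 17.7*6.9 = -161.33
Denominator = 51.61
Re(z) = 99.84/51.61 = 1.9345
Im(z) = -161.33/51.61 = -3.1259

Re(z) = 1.9345, Im(z) = -3.1259


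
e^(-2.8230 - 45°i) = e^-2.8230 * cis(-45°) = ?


e^-2.8230 = 0.0594
cos(-45°) = 0.7071
sin(-45°) = -0.7071
Real = 0.0594*0.7071 = 0.0420
Imag = 0.0594*(-0.7071) = -0.0420

0.0420 - 0.0420i


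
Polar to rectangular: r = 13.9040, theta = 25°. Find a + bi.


a = 13.9040*cos(25°) = 13.9040*0.90631 = 12.6013
b = 13.9040*sin(25°) = 13.9040*0.42262 = 5.8761

12.6013 + 5.8761i


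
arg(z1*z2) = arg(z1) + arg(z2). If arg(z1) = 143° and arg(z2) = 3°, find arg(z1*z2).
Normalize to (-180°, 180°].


arg(z1*z2) = 143° + 3° = 146°
Normalized to (-180°, 180°]: 146°

146°


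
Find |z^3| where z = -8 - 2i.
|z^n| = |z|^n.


|z| = sqrt(64+4) = sqrt(68) = 8.2462
|z^3| = |z|^3 = (sqrt(68))^3 = 68*sqrt(68)

|z^3| = 68*sqrt(68) ≈ 560.7424


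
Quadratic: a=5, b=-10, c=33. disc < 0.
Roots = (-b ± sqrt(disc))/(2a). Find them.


disc = (-10)^2 - 4*5*33 = 100 - 660 = -560
sqrt(|disc|) = sqrt(560) = 23.6643
Real part = 10/(2*5) = 1.0000
Imag part = 23.6643/(2*5) = 2.3664

1.0000 ± 2.3664i


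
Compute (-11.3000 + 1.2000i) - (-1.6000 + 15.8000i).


Real: -11.3 + 1.6 = -9.7
Imag: 1.2 - 15.8 = -14.6

-9.7000 - 14.6000i


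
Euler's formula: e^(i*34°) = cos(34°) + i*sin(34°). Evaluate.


cos(34°) = 0.8290
sin(34°) = 0.5592

e^(i*34°) = 0.8290 + 0.5592i


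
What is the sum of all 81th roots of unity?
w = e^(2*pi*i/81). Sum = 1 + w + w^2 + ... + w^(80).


The sum of all 81th roots of unity is 0.
Geometric series: (1 - w^81)/(1 - w) = (1-1)/(1-w) = 0 since w^81 = 1, w ≠ 1.
Alternatively: coefficient of z^80 in z^81 - 1 is 0.

0


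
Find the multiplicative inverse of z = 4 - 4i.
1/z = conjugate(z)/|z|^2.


|z|^2 = 16+16 = 32
1/z = (4 + 4i)/32

1/z = 0.1250 + 0.1250i


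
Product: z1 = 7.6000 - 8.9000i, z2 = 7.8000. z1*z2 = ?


Real = 7.6*7.8 - (-8.9)*0 = 59.28 - 0 = 59.28
Imag = 7.6*0 + 7.8*(-8.9) = 0 - (69.42) = -69.42

59.2800 - 69.4200i


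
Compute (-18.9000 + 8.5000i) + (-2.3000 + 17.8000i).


Real: -18.9 - 2.3 = -21.2
Imag: 8.5 + 17.8 = 26.3

-21.2000 + 26.3000i


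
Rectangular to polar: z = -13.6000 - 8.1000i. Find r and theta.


r = sqrt(184.96+65.61) = sqrt(250.57) = 15.8294
theta = atan2(-8.1, -13.6) = -149.2225 degrees

r = 15.8294, theta = -149.2225 degrees


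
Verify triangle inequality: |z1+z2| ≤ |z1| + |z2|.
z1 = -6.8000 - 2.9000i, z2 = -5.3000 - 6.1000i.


|z1| = sqrt((-6.8)^2 + (-2.9)^2) = sqrt(54.65) = 7.3926
|z2| = sqrt((-5.3)^2 + (-6.1)^2) = sqrt(65.3) = 8.0808
z1+z2 = -12.1000 - 9.0000i
|z1+z2| = sqrt(227.41) = 15.0801
|z1|+|z2| = 7.3926 + 8.0808 = 15.4734

|z1+z2| = 15.0801 ≤ |z1|+|z2| = 15.4734 (verified)


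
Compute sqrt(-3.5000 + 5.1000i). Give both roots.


|z| = sqrt(12.25+26.01) = 6.1855
sqrt((|z|+a)/2) = sqrt((6.1855+(-3.5))/2) = sqrt(1.3427) = 1.1588
sqrt((|z|-a)/2) = sqrt((6.1855-(-3.5))/2) = sqrt(4.8427) = 2.2006

±(1.1588 + 2.2006i) i.e. 1.1588 + 2.2006i and -1.1588 - 2.2006i


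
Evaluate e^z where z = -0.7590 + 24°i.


e^-0.7590 = 0.46813
cos(24°) = 0.91355
sin(24°) = 0.4067
Real = 0.46813*0.91355 = 0.4277
Imag = 0.46813*0.4067 = 0.1904

0.4277 + 0.1904i


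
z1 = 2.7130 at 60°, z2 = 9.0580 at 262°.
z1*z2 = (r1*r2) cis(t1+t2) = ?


r = 2.7130 * 9.0580 = 24.5744
theta = 60° + 262° = 322° = 322° (mod 360)

24.5744 cis(322°)


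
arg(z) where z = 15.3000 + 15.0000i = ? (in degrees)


Re = 15.3, Im = 15
arg = atan2(15, 15.3) = 44.4327 degrees

arg(z) = 44.4327 degrees


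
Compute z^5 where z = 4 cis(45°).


r^5 = 4^5 = 1024
n*theta = 5*45° = 225° = 225° (mod 360)
a = 1024*cos(225°) = -724.0773
b = 1024*sin(225°) = -724.0773

1024 cis(225°) = -724.0773 - 724.0773i


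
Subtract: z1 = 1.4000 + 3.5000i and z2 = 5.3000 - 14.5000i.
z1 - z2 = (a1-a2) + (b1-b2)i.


Real: 1.4 - 5.3 = -3.9
Imag: 3.5 + 14.5 = 18

-3.9000 + 18.0000i


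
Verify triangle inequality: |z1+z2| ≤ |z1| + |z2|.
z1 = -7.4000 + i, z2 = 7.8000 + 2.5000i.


|z1| = sqrt((-7.4)^2 + 1^2) = sqrt(55.76) = 7.4673
|z2| = sqrt(7.8^2 + 2.5^2) = sqrt(67.09) = 8.1908
z1+z2 = 0.4000 + 3.5000i
|z1+z2| = sqrt(12.41) = 3.5228
|z1|+|z2| = 7.4673 + 8.1908 = 15.6581

|z1+z2| = 3.5228 ≤ |z1|+|z2| = 15.6581 (verified)


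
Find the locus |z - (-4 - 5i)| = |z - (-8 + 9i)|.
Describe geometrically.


Equal distances means the locus is the perpendicular bisector of z1 and z2.
Midpoint = ((-4+(-8))/2, (-5+9)/2) = (-6.0000, 2.0000)

Perpendicular bisector through (-6.0000, 2.0000)


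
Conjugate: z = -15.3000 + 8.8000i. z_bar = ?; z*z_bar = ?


z_bar = -15.3000 - 8.8000i
z*z_bar = (-15.3)^2 + 8.8^2 = 234.09 + 77.44 = 311.53

z_bar = -15.3000 - 8.8000i, z*z_bar = 311.53


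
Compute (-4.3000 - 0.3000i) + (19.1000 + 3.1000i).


Real: -4.3 + 19.1 = 14.8
Imag: -0.3 + 3.1 = 2.8

14.8000 + 2.8000i


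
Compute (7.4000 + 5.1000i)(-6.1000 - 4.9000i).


Real = 7.4*(-6.1) - 5.1*(-4.9) = -45.14 - (-24.99) = -20.15
Imag = 7.4*(-4.9) - (6.1)*5.1 = -36.26 - (31.11) = -67.37

-20.1500 - 67.3700i


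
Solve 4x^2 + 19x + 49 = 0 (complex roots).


disc = 19^2 - 4*4*49 = 361 - 784 = -423
sqrt(|disc|) = sqrt(423) = 20.5670
Real part = -19/(2*4) = -2.3750
Imag part = 20.5670/(2*4) = 2.5709

-2.3750 ± 2.5709i


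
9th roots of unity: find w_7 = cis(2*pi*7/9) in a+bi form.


Angle = 360*7/9 = 280°
a = cos(280°) = 0.1736
b = sin(280°) = -0.9848

0.1736 - 0.9848i


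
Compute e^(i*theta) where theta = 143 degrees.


cos(143°) = -0.7986
sin(143°) = 0.6018

e^(i*143°) = -0.7986 + 0.6018i


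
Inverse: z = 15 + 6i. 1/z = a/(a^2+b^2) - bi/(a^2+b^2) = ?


|z|^2 = 225+36 = 261
1/z = (15 - 6i)/261

1/z = 0.0575 - 0.0230i


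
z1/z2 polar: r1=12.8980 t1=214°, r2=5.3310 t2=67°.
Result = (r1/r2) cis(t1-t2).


r = 12.8980 / 5.3310 = 2.4194
theta = 214° - 67° = 147° = 147° (mod 360)

2.4194 cis(147°)


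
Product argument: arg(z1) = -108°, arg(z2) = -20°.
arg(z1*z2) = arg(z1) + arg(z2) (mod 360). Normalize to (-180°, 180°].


arg(z1*z2) = -108° - 20° = -128°
Normalized to (-180°, 180°]: -128°

-128°


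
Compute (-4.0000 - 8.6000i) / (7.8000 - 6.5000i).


Conjugate of z2 = 7.8000 + 6.5000i
Numerator: (-4.0000 - 8.6000i)(7.8000 + 6.5000i) = 24.7000 - 93.0800i
Denominator: 7.8^2 + (-6.5)^2 = 103.09
Result = (24.7000 - 93.0800i)/103.09

0.2396 - 0.9029i


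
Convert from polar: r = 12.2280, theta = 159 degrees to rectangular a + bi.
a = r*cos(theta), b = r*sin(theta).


a = 12.2280*cos(159°) = 12.2280*(-0.93358) = -11.4158
b = 12.2280*sin(159°) = 12.2280*0.35837 = 4.3821

-11.4158 + 4.3821i


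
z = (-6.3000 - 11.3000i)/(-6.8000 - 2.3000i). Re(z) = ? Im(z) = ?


Multiply by conjugate: (-6.3000 - 11.3000i)(-6.8000 + 2.3000i) / ((-6.8)^2 + (-2.3)^2)
Numerator real = -6.3*(-6.8) - (11.3)*(-2.3) = 68.83
Numerator imag = -11.3*(-6.8) - (-6.3)*(-2.3) = 62.35
Denominator = 51.53
Re(z) = 68.83/51.53 = 1.3357
Im(z) = 62.35/51.53 = 1.2100

Re(z) = 1.3357, Im(z) = 1.2100


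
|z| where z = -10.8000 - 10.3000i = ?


|z| = sqrt((-10.8)^2 + (-10.3)^2) = sqrt(116.64 + 106.09) = sqrt(222.73) = 14.9241

|z| = 14.9241


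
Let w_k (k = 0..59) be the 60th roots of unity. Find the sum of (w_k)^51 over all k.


The roots are w_k = w^k with w = e^(2*pi*i/60), and (w^k)^51 = (w^51)^k.
So S = 1 + u + u^2 + ... + u^(59) with u = w^51.
51 = 0*60 + 51, so 51 is not a multiple of 60: u = w^51 ≠ 1 (w is a primitive 60th root), while u^60 = (w^60)^51 = 1.
Geometric series: S = (1 - u^60)/(1 - u) = (1 - 1)/(1 - u) = 0

S = 0


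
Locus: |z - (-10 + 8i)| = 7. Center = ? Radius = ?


|z - z0| = r is a circle with center z0 and radius r.
Center = (-10, 8), radius = 7

Circle with center (-10, 8) and radius 7


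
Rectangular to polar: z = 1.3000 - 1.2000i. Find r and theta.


r = sqrt(1.69+1.44) = sqrt(3.13) = 1.7692
theta = atan2(-1.2, 1.3) = -42.7094 degrees

r = 1.7692, theta = -42.7094 degrees


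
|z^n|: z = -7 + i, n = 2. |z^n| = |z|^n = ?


|z| = sqrt(49+1) = sqrt(50) = 7.0711
|z^2| = |z|^2 = (sqrt(50))^2 = 50

|z^2| = 50


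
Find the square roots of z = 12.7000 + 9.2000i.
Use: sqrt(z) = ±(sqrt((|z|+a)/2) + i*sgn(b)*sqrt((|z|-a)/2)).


|z| = sqrt(161.29+84.64) = 15.6822
sqrt((|z|+a)/2) = sqrt((15.6822+12.7)/2) = sqrt(14.1911) = 3.7671
sqrt((|z|-a)/2) = sqrt((15.6822-12.7)/2) = sqrt(1.4911) = 1.2211

±(3.7671 + 1.2211i) i.e. 3.7671 + 1.2211i and -3.7671 - 1.2211i


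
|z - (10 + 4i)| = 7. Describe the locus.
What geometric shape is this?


|z - z0| = r is a circle with center z0 and radius r.
Center = (10, 4), radius = 7

Circle with center (10, 4) and radius 7


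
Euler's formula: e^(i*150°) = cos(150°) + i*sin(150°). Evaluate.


cos(150°) = -0.8660
sin(150°) = 0.5000

e^(i*150°) = -0.8660 + 0.5000i


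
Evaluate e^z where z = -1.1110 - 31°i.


e^-1.1110 = 0.3292
cos(-31°) = 0.8572
sin(-31°) = -0.51504
Real = 0.3292*0.8572 = 0.2822
Imag = 0.3292*(-0.51504) = -0.1696

0.2822 - 0.1696i


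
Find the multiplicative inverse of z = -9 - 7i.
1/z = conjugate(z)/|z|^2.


|z|^2 = 81+49 = 130
1/z = (-9 + 7i)/130

1/z = -0.0692 + 0.0538i


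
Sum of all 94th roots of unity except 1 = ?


With w = e^(2*pi*i/94), all 94 of the 94th roots of unity w^0 = 1, w, ..., w^(93) sum to 0: 1 + w + ... + w^(93) = (1 - w^94)/(1 - w) = 0 since w^94 = 1, w ≠ 1.
Removing the root 1: w + w^2 + ... + w^(93) = 0 - 1 = -1

Sum = -1


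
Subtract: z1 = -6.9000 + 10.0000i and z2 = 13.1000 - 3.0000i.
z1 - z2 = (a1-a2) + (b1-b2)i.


Real: -6.9 - 13.1 = -20
Imag: 10 + 3 = 13

-20.0000 + 13.0000i


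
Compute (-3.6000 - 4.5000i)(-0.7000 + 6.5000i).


Real = -3.6*(-0.7) - (-4.5)*6.5 = 2.52 - (-29.25) = 31.77
Imag = -3.6*6.5 - (0.7)*(-4.5) = -23.4 + 3.15 = -20.25

31.7700 - 20.2500i


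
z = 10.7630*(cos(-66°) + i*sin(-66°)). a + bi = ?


a = 10.7630*cos(-66°) = 10.7630*0.40674 = 4.3777
b = 10.7630*sin(-66°) = 10.7630*(-0.91355) = -9.8325

4.3777 - 9.8325i


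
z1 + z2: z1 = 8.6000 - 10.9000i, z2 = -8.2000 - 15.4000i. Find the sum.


Real: 8.6 - 8.2 = 0.4
Imag: -10.9 - 15.4 = -26.3

0.4000 - 26.3000i


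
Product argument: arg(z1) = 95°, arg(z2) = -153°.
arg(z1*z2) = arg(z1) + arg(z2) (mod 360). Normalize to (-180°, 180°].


arg(z1*z2) = 95° - 153° = -58°
Normalized to (-180°, 180°]: -58°

-58°


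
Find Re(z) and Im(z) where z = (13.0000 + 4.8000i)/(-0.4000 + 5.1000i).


Multiply by conjugate: (13.0000 + 4.8000i)(-0.4000 - 5.1000i) / ((-0.4)^2 + 5.1^2)
Numerator real = 13*(-0.4) + 4.8*5.1 = 19.28
Numerator imag = 4.8*(-0.4) - 13*5.1 = -68.22
Denominator = 26.17
Re(z) = 19.28/26.17 = 0.7367
Im(z) = -68.22/26.17 = -2.6068

Re(z) = 0.7367, Im(z) = -2.6068


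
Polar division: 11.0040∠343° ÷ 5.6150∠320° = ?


r = 11.0040 / 5.6150 = 1.9598
theta = 343° - 320° = 23° = 23° (mod 360)

1.9598 cis(23°)


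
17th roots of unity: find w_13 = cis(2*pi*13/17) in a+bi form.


Angle = 360*13/17 = 275.2941°
a = cos(275.2941°) = 0.0923
b = sin(275.2941°) = -0.9957

0.0923 - 0.9957i


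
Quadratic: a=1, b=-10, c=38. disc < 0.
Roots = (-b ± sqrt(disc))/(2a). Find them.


disc = (-10)^2 - 4*1*38 = 100 - 152 = -52
sqrt(|disc|) = sqrt(52) = 7.2111
Real part = 10/(2*1) = 5.0000
Imag part = 7.2111/(2*1) = 3.6056

5.0000 ± 3.6056i


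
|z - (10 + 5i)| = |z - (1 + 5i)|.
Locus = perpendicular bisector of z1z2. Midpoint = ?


Equal distances means the locus is the perpendicular bisector of z1 and z2.
Midpoint = ((10+1)/2, (5+5)/2) = (5.5000, 5.0000)

Perpendicular bisector through (5.5000, 5.0000)


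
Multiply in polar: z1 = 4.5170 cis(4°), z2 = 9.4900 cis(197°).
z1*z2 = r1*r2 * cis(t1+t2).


r = 4.5170 * 9.4900 = 42.8663
theta = 4° + 197° = 201° = 201° (mod 360)

42.8663 cis(201°)


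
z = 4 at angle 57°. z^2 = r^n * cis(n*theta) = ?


r^2 = 4^2 = 16
n*theta = 2*57° = 114° = 114° (mod 360)
a = 16*cos(114°) = -6.5078
b = 16*sin(114°) = 14.6167

16 cis(114°) = -6.5078 + 14.6167i


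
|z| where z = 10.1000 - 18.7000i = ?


|z| = sqrt(10.1^2 + (-18.7)^2) = sqrt(102.01 + 349.69) = sqrt(451.7) = 21.2532

|z| = 21.2532


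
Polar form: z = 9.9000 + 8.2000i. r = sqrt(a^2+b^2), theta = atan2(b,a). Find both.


r = sqrt(98.01+67.24) = sqrt(165.25) = 12.8550
theta = atan2(8.2, 9.9) = 39.6344 degrees

r = 12.8550, theta = 39.6344 degrees


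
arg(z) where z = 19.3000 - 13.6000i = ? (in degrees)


Re = 19.3, Im = -13.6
arg = atan2(-13.6, 19.3) = -35.1709 degrees

arg(z) = -35.1709 degrees


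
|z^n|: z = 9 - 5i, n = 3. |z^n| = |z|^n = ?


|z| = sqrt(81+25) = sqrt(106) = 10.2956
|z^3| = |z|^3 = (sqrt(106))^3 = 106*sqrt(106)

|z^3| = 106*sqrt(106) ≈ 1091.3368


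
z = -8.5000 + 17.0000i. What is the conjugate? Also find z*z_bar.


z_bar = -8.5000 - 17.0000i
z*z_bar = (-8.5)^2 + 17^2 = 72.25 + 289 = 361.25

z_bar = -8.5000 - 17.0000i, z*z_bar = 361.25


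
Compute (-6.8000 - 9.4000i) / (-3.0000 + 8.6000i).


Conjugate of z2 = -3.0000 - 8.6000i
Numerator: (-6.8000 - 9.4000i)(-3.0000 - 8.6000i) = -60.4400 + 86.6800i
Denominator: (-3)^2 + 8.6^2 = 82.96
Result = (-60.4400 + 86.6800i)/82.96

-0.7285 + 1.0448i


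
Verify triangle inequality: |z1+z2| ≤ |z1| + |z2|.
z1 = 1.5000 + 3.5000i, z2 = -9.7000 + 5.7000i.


|z1| = sqrt(1.5^2 + 3.5^2) = sqrt(14.5) = 3.8079
|z2| = sqrt((-9.7)^2 + 5.7^2) = sqrt(126.58) = 11.2508
z1+z2 = -8.2000 + 9.2000i
|z1+z2| = sqrt(151.88) = 12.3240
|z1|+|z2| = 3.8079 + 11.2508 = 15.0587

|z1+z2| = 12.3240 ≤ |z1|+|z2| = 15.0587 (verified)


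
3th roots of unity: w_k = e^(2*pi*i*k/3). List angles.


The 3th roots of unity are cis(360k/3°) for k=0..2
Angle step = 360/3 = 120°
Primitive root: cis(120°)
Primitive root = -0.5000 + 0.8660i

3 roots at angles: 0°, 120°, 240°


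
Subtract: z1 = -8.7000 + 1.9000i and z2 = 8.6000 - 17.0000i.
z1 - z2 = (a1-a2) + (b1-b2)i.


Real: -8.7 - 8.6 = -17.3
Imag: 1.9 + 17 = 18.9

-17.3000 + 18.9000i


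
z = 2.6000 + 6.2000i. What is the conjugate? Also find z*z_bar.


z_bar = 2.6000 - 6.2000i
z*z_bar = 2.6^2 + 6.2^2 = 6.76 + 38.44 = 45.2

z_bar = 2.6000 - 6.2000i, z*z_bar = 45.2


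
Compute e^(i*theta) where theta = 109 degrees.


cos(109°) = -0.3256
sin(109°) = 0.9455

e^(i*109°) = -0.3256 + 0.9455i


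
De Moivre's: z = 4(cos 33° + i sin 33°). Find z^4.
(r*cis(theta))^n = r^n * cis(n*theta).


r^4 = 4^4 = 256
n*theta = 4*33° = 132° = 132° (mod 360)
a = 256*cos(132°) = -171.2974
b = 256*sin(132°) = 190.2451

256 cis(132°) = -171.2974 + 190.2451i


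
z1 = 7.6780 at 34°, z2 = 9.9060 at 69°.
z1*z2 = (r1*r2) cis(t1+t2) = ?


r = 7.6780 * 9.9060 = 76.0583
theta = 34° + 69° = 103° = 103° (mod 360)

76.0583 cis(103°)


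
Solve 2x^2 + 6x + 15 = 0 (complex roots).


disc = 6^2 - 4*2*15 = 36 - 120 = -84
sqrt(|disc|) = sqrt(84) = 9.1652
Real part = -6/(2*2) = -1.5000
Imag part = 9.1652/(2*2) = 2.2913

-1.5000 ± 2.2913i


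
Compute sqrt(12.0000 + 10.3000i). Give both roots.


|z| = sqrt(144+106.09) = 15.8142
sqrt((|z|+a)/2) = sqrt((15.8142+12)/2) = sqrt(13.9071) = 3.7292
sqrt((|z|-a)/2) = sqrt((15.8142-12)/2) = sqrt(1.9071) = 1.3810

±(3.7292 + 1.3810i) i.e. 3.7292 + 1.3810i and -3.7292 - 1.3810i


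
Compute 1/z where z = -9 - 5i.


|z|^2 = 81+25 = 106
1/z = (-9 + 5i)/106

1/z = -0.0849 + 0.0472i


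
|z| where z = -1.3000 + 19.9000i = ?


|z| = sqrt((-1.3)^2 + 19.9^2) = sqrt(1.69 + 396.01) = sqrt(397.7) = 19.9424

|z| = 19.9424


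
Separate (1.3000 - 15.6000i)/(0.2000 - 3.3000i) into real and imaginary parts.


Multiply by conjugate: (1.3000 - 15.6000i)(0.2000 + 3.3000i) / (0.2^2 + (-3.3)^2)
Numerator real = 1.3*0.2 - (15.6)*(-3.3) = 51.74
Numerator imag = -15.6*0.2 - 1.3*(-3.3) = 1.17
Denominator = 10.93
Re(z) = 51.74/10.93 = 4.7338
Im(z) = 1.17/10.93 = 0.1070

Re(z) = 4.7338, Im(z) = 0.1070


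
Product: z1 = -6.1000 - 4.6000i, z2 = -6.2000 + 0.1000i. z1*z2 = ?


Real = -6.1*(-6.2) - (-4.6)*0.1 = 37.82 - (-0.46) = 38.28
Imag = -6.1*0.1 - (6.2)*(-4.6) = -0.61 + 28.52 = 27.91

38.2800 + 27.9100i


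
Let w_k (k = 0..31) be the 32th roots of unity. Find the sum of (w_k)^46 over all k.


The roots are w_k = w^k with w = e^(2*pi*i/32), and (w^k)^46 = (w^46)^k.
So S = 1 + u + u^2 + ... + u^(31) with u = w^46.
46 = 1*32 + 14, so 46 is not a multiple of 32: u = (w^32)^1 * w^14 = w^14 ≠ 1 (w is a primitive 32th root), while u^32 = (w^32)^46 = 1.
Geometric series: S = (1 - u^32)/(1 - u) = (1 - 1)/(1 - u) = 0

S = 0


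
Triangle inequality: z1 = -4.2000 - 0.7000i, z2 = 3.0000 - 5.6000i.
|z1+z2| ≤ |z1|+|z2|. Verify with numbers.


|z1| = sqrt((-4.2)^2 + (-0.7)^2) = sqrt(18.13) = 4.2579
|z2| = sqrt(3^2 + (-5.6)^2) = sqrt(40.36) = 6.3530
z1+z2 = -1.2000 - 6.3000i
|z1+z2| = sqrt(41.13) = 6.4133
|z1|+|z2| = 4.2579 + 6.3530 = 10.6109

|z1+z2| = 6.4133 ≤ |z1|+|z2| = 10.6109 (verified)


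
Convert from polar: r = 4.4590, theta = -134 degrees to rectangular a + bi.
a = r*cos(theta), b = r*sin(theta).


a = 4.4590*cos(-134°) = 4.4590*(-0.69466) = -3.0975
b = 4.4590*sin(-134°) = 4.4590*(-0.71934) = -3.2075

-3.0975 - 3.2075i


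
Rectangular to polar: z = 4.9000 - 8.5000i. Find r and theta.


r = sqrt(24.01+72.25) = sqrt(96.26) = 9.8112
theta = atan2(-8.5, 4.9) = -60.0378 degrees

r = 9.8112, theta = -60.0378 degrees


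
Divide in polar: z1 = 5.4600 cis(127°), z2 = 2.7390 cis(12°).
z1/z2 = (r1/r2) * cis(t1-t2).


r = 5.4600 / 2.7390 = 1.9934
theta = 127° - 12° = 115° = 115° (mod 360)

1.9934 cis(115°)


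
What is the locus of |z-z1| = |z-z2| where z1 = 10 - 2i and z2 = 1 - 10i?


Equal distances means the locus is the perpendicular bisector of z1 and z2.
Midpoint = ((10+1)/2, (-2+(-10))/2) = (5.5000, -6.0000)

Perpendicular bisector through (5.5000, -6.0000)


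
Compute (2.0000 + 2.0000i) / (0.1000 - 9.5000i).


Conjugate of z2 = 0.1000 + 9.5000i
Numerator: (2.0000 + 2.0000i)(0.1000 + 9.5000i) = -18.8000 + 19.2000i
Denominator: 0.1^2 + (-9.5)^2 = 90.26
Result = (-18.8000 + 19.2000i)/90.26

-0.2083 + 0.2127i


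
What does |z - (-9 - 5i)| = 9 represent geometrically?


|z - z0| = r is a circle with center z0 and radius r.
Center = (-9, -5), radius = 9

Circle with center (-9, -5) and radius 9


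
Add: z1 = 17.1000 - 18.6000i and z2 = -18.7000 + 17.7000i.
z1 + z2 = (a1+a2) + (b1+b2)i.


Real: 17.1 - 18.7 = -1.6
Imag: -18.6 + 17.7 = -0.9

-1.6000 - 0.9000i


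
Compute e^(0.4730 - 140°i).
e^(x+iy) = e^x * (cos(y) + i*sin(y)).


e^0.4730 = 1.6048
cos(-140°) = -0.766
sin(-140°) = -0.64279
Real = 1.6048*(-0.766) = -1.2293
Imag = 1.6048*(-0.64279) = -1.0315

-1.2293 - 1.0315i


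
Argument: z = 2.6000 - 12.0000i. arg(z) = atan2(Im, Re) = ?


Re = 2.6, Im = -12
arg = atan2(-12, 2.6) = -77.7749 degrees

arg(z) = -77.7749 degrees


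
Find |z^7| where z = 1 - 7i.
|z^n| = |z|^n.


|z| = sqrt(1+49) = sqrt(50) = 7.0711
|z^7| = |z|^7 = (sqrt(50))^7 = 50^3 * sqrt(50) = 125000*sqrt(50)

|z^7| = 125000*sqrt(50) ≈ 883883.4765


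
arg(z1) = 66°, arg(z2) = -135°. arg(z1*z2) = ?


arg(z1*z2) = 66° - 135° = -69°
Normalized to (-180°, 180°]: -69°

-69°


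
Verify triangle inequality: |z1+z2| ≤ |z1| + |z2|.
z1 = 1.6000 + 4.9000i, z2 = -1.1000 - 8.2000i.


|z1| = sqrt(1.6^2 + 4.9^2) = sqrt(26.57) = 5.1546
|z2| = sqrt((-1.1)^2 + (-8.2)^2) = sqrt(68.45) = 8.2735
z1+z2 = 0.5000 - 3.3000i
|z1+z2| = sqrt(11.14) = 3.3377
|z1|+|z2| = 5.1546 + 8.2735 = 13.4281

|z1+z2| = 3.3377 ≤ |z1|+|z2| = 13.4281 (verified)


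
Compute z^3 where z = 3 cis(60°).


r^3 = 3^3 = 27
n*theta = 3*60° = 180° = 180° (mod 360)
a = 27*cos(180°) = -27.0000
b = 27*sin(180°) = 0

27 cis(180°) = -27.0000 + 0i


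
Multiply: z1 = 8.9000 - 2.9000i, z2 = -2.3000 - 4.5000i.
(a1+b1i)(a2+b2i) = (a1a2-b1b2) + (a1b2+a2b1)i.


Real = 8.9*(-2.3) - (-2.9)*(-4.5) = -20.47 - 13.05 = -33.52
Imag = 8.9*(-4.5) - (2.3)*(-2.9) = -40.05 + 6.67 = -33.38

-33.5200 - 33.3800i


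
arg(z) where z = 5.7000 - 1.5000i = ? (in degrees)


Re = 5.7, Im = -1.5
arg = atan2(-1.5, 5.7) = -14.7436 degrees

arg(z) = -14.7436 degrees


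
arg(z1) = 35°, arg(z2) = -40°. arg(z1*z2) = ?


arg(z1*z2) = 35° - 40° = -5°
Normalized to (-180°, 180°]: -5°

-5°


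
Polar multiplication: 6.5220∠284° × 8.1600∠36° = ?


r = 6.5220 * 8.1600 = 53.2195
theta = 284° + 36° = 320° = 320° (mod 360)

53.2195 cis(320°)


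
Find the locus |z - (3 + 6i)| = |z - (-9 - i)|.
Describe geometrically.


Equal distances means the locus is the perpendicular bisector of z1 and z2.
Midpoint = ((3+(-9))/2, (6+(-1))/2) = (-3.0000, 2.5000)

Perpendicular bisector through (-3.0000, 2.5000)


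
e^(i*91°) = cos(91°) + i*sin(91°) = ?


cos(91°) = -0.0175
sin(91°) = 0.9998

e^(i*91°) = -0.0175 + 0.9998i


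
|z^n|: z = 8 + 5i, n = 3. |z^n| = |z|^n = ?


|z| = sqrt(64+25) = sqrt(89) = 9.4340
|z^3| = |z|^3 = (sqrt(89))^3 = 89*sqrt(89)

|z^3| = 89*sqrt(89) ≈ 839.6243


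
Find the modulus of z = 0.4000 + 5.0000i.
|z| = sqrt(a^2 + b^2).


|z| = sqrt(0.4^2 + 5^2) = sqrt(0.16 + 25) = sqrt(25.16) = 5.0160

|z| = 5.0160


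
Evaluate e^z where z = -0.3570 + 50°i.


e^-0.3570 = 0.6998
cos(50°) = 0.6428
sin(50°) = 0.76604
Real = 0.6998*0.6428 = 0.4498
Imag = 0.6998*0.76604 = 0.5361

0.4498 + 0.5361i


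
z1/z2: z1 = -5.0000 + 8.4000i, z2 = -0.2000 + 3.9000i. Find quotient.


Conjugate of z2 = -0.2000 - 3.9000i
Numerator: (-5.0000 + 8.4000i)(-0.2000 - 3.9000i) = 33.7600 + 17.8200i
Denominator: (-0.2)^2 + 3.9^2 = 15.25
Result = (33.7600 + 17.8200i)/15.25

2.2138 + 1.1685i


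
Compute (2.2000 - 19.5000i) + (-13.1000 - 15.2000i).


Real: 2.2 - 13.1 = -10.9
Imag: -19.5 - 15.2 = -34.7

-10.9000 - 34.7000i
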